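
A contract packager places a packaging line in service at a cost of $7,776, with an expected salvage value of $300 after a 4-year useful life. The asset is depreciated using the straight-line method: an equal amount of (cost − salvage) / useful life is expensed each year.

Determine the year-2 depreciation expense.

$1,869

Depreciable base = $7,776 − $300 = $7,476.
Annual expense = $7,476 / 4 = $1,869.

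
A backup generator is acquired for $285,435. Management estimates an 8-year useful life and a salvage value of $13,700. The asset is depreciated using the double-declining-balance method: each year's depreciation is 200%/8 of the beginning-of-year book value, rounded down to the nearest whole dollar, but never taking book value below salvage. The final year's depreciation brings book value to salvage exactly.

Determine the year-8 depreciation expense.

Depreciable base = $285,435 − $13,700 = $271,735.
Year 1: ⌊$285,435 × 200%/8⌋ = $71,358. Book value $214,077.
Year 2: ⌊$214,077 × 200%/8⌋ = $53,519. Book value $160,558.
Year 3: ⌊$160,558 × 200%/8⌋ = $40,139. Book value $120,419.
Year 4: ⌊$120,419 × 200%/8⌋ = $30,104. Book value $90,315.
Year 5: ⌊$90,315 × 200%/8⌋ = $22,578. Book value $67,737.
Year 6: ⌊$67,737 × 200%/8⌋ = $16,934. Book value $50,803.
Year 7: ⌊$50,803 × 200%/8⌋ = $12,700. Book value $38,103.
Year 8 (final): $38,103 − $13,700 = $24,403. Book value $13,700.

$24,403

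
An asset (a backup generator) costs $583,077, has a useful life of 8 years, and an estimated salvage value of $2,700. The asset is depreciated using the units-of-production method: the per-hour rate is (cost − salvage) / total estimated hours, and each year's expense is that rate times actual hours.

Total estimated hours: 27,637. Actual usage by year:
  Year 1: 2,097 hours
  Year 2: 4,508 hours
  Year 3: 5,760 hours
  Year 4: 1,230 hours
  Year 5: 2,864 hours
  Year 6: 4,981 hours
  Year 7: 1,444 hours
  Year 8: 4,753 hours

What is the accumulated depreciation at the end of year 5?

Depreciable base = $583,077 − $2,700 = $580,377.
Rate = $580,377 / 27,637 hours = $21 per hour.
Year 1: 2,097 × $21 = $44,037. Book value $539,040.
Year 2: 4,508 × $21 = $94,668. Book value $444,372.
Year 3: 5,760 × $21 = $120,960. Book value $323,412.
Year 4: 1,230 × $21 = $25,830. Book value $297,582.
Year 5: 2,864 × $21 = $60,144. Book value $237,438.
Accumulated through year 5 = $583,077 − $237,438 = $345,639.

$345,639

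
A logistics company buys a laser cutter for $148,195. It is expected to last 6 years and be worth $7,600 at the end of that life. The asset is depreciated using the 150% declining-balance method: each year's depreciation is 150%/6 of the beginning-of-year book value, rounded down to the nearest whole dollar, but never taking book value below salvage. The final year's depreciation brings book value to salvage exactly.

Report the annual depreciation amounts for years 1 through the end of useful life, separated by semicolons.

Depreciable base = $148,195 − $7,600 = $140,595.
Year 1: ⌊$148,195 × 150%/6⌋ = $37,048. Book value $111,147.
Year 2: ⌊$111,147 × 150%/6⌋ = $27,786. Book value $83,361.
Year 3: ⌊$83,361 × 150%/6⌋ = $20,840. Book value $62,521.
Year 4: ⌊$62,521 × 150%/6⌋ = $15,630. Book value $46,891.
Year 5: ⌊$46,891 × 150%/6⌋ = $11,722. Book value $35,169.
Year 6 (final): $35,169 − $7,600 = $27,569. Book value $7,600.

$37,048; $27,786; $20,840; $15,630; $11,722; $27,569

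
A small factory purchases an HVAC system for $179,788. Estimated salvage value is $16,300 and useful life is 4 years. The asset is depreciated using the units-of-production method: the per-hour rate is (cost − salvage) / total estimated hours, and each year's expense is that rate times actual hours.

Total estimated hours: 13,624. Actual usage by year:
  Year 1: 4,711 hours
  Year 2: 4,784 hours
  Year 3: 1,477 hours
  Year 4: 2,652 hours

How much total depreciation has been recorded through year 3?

Depreciable base = $179,788 − $16,300 = $163,488.
Rate = $163,488 / 13,624 hours = $12 per hour.
Year 1: 4,711 × $12 = $56,532. Book value $123,256.
Year 2: 4,784 × $12 = $57,408. Book value $65,848.
Year 3: 1,477 × $12 = $17,724. Book value $48,124.
Accumulated through year 3 = $179,788 − $48,124 = $131,664.

$131,664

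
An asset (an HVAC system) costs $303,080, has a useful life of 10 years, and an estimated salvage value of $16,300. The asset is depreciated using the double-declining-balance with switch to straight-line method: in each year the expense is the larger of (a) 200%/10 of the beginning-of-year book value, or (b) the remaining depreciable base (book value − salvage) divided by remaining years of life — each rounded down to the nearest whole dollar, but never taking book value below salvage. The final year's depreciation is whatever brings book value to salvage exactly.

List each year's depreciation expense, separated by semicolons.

$60,616; $48,492; $38,794; $31,035; $24,828; $19,863; $15,890; $15,754; $15,754; $15,754

Depreciable base = $303,080 − $16,300 = $286,780.
Year 1: DB = ⌊$303,080 × 200%/10⌋ = $60,616; SL = ⌊$286,780/10⌋ = $28,678 → take DB $60,616. Book value $242,464.
Year 2: DB = ⌊$242,464 × 200%/10⌋ = $48,492; SL = ⌊$226,164/9⌋ = $25,129 → take DB $48,492. Book value $193,972.
Year 3: DB = ⌊$193,972 × 200%/10⌋ = $38,794; SL = ⌊$177,672/8⌋ = $22,209 → take DB $38,794. Book value $155,178.
Year 4: DB = ⌊$155,178 × 200%/10⌋ = $31,035; SL = ⌊$138,878/7⌋ = $19,839 → take DB $31,035. Book value $124,143.
Year 5: DB = ⌊$124,143 × 200%/10⌋ = $24,828; SL = ⌊$107,843/6⌋ = $17,973 → take DB $24,828. Book value $99,315.
Year 6: DB = ⌊$99,315 × 200%/10⌋ = $19,863; SL = ⌊$83,015/5⌋ = $16,603 → take DB $19,863. Book value $79,452.
Year 7: DB = ⌊$79,452 × 200%/10⌋ = $15,890; SL = ⌊$63,152/4⌋ = $15,788 → take DB $15,890. Book value $63,562.
Year 8: DB = ⌊$63,562 × 200%/10⌋ = $12,712; SL = ⌊$47,262/3⌋ = $15,754 → take SL $15,754. Book value $47,808.
Year 9: DB = ⌊$47,808 × 200%/10⌋ = $9,561; SL = ⌊$31,508/2⌋ = $15,754 → take SL $15,754. Book value $32,054.
Year 10 (final): $32,054 − $16,300 = $15,754. Book value $16,300.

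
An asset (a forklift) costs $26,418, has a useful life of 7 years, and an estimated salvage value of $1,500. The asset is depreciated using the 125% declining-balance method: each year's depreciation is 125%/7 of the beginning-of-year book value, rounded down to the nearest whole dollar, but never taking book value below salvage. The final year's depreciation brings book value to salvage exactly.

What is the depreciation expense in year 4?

Depreciable base = $26,418 − $1,500 = $24,918.
Year 1: ⌊$26,418 × 125%/7⌋ = $4,717. Book value $21,701.
Year 2: ⌊$21,701 × 125%/7⌋ = $3,875. Book value $17,826.
Year 3: ⌊$17,826 × 125%/7⌋ = $3,183. Book value $14,643.
Year 4: ⌊$14,643 × 125%/7⌋ = $2,614. Book value $12,029.

$2,614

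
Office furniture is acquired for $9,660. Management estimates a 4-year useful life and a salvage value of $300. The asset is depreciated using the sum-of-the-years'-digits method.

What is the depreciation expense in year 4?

$936

Depreciable base = $9,660 − $300 = $9,360.
Sum of the years' digits = 4+3+2+1 = 10.
Year 1: $9,360 × 4/10 = $3,744. Book value $5,916.
Year 2: $9,360 × 3/10 = $2,808. Book value $3,108.
Year 3: $9,360 × 2/10 = $1,872. Book value $1,236.
Year 4: $9,360 × 1/10 = $936. Book value $300.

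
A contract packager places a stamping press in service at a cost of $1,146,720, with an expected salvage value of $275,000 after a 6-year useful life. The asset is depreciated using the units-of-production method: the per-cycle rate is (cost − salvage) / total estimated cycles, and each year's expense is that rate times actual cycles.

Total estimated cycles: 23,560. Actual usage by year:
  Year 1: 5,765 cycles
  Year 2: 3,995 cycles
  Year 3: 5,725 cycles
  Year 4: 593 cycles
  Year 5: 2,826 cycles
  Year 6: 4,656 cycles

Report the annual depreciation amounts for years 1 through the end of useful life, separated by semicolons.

$213,305; $147,815; $211,825; $21,941; $104,562; $172,272

Depreciable base = $1,146,720 − $275,000 = $871,720.
Rate = $871,720 / 23,560 cycles = $37 per cycle.
Year 1: 5,765 × $37 = $213,305. Book value $933,415.
Year 2: 3,995 × $37 = $147,815. Book value $785,600.
Year 3: 5,725 × $37 = $211,825. Book value $573,775.
Year 4: 593 × $37 = $21,941. Book value $551,834.
Year 5: 2,826 × $37 = $104,562. Book value $447,272.
Year 6: 4,656 × $37 = $172,272. Book value $275,000.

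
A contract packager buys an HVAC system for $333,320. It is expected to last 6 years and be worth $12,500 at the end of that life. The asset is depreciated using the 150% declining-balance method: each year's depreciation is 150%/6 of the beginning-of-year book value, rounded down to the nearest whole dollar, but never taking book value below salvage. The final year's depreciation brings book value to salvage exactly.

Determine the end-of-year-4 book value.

$105,465

Depreciable base = $333,320 − $12,500 = $320,820.
Year 1: ⌊$333,320 × 150%/6⌋ = $83,330. Book value $249,990.
Year 2: ⌊$249,990 × 150%/6⌋ = $62,497. Book value $187,493.
Year 3: ⌊$187,493 × 150%/6⌋ = $46,873. Book value $140,620.
Year 4: ⌊$140,620 × 150%/6⌋ = $35,155. Book value $105,465.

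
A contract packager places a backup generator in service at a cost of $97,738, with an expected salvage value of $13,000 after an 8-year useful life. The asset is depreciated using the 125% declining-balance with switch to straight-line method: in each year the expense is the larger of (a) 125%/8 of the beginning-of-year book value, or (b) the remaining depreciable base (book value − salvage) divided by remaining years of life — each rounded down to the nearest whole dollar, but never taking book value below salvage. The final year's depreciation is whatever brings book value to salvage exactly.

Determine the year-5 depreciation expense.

$9,134

Depreciable base = $97,738 − $13,000 = $84,738.
Year 1: DB = ⌊$97,738 × 125%/8⌋ = $15,271; SL = ⌊$84,738/8⌋ = $10,592 → take DB $15,271. Book value $82,467.
Year 2: DB = ⌊$82,467 × 125%/8⌋ = $12,885; SL = ⌊$69,467/7⌋ = $9,923 → take DB $12,885. Book value $69,582.
Year 3: DB = ⌊$69,582 × 125%/8⌋ = $10,872; SL = ⌊$56,582/6⌋ = $9,430 → take DB $10,872. Book value $58,710.
Year 4: DB = ⌊$58,710 × 125%/8⌋ = $9,173; SL = ⌊$45,710/5⌋ = $9,142 → take DB $9,173. Book value $49,537.
Year 5: DB = ⌊$49,537 × 125%/8⌋ = $7,740; SL = ⌊$36,537/4⌋ = $9,134 → take SL $9,134. Book value $40,403.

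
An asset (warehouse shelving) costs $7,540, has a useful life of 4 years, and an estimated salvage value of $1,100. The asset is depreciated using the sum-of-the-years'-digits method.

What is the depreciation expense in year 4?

$644

Depreciable base = $7,540 − $1,100 = $6,440.
Sum of the years' digits = 4+3+2+1 = 10.
Year 1: $6,440 × 4/10 = $2,576. Book value $4,964.
Year 2: $6,440 × 3/10 = $1,932. Book value $3,032.
Year 3: $6,440 × 2/10 = $1,288. Book value $1,744.
Year 4: $6,440 × 1/10 = $644. Book value $1,100.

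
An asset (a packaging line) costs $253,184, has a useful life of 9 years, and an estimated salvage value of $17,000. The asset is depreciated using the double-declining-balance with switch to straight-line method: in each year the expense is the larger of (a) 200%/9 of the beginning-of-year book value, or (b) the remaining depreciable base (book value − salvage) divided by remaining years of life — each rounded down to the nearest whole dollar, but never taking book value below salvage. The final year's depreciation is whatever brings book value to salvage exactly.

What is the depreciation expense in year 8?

Depreciable base = $253,184 − $17,000 = $236,184.
Year 1: DB = ⌊$253,184 × 200%/9⌋ = $56,263; SL = ⌊$236,184/9⌋ = $26,242 → take DB $56,263. Book value $196,921.
Year 2: DB = ⌊$196,921 × 200%/9⌋ = $43,760; SL = ⌊$179,921/8⌋ = $22,490 → take DB $43,760. Book value $153,161.
Year 3: DB = ⌊$153,161 × 200%/9⌋ = $34,035; SL = ⌊$136,161/7⌋ = $19,451 → take DB $34,035. Book value $119,126.
Year 4: DB = ⌊$119,126 × 200%/9⌋ = $26,472; SL = ⌊$102,126/6⌋ = $17,021 → take DB $26,472. Book value $92,654.
Year 5: DB = ⌊$92,654 × 200%/9⌋ = $20,589; SL = ⌊$75,654/5⌋ = $15,130 → take DB $20,589. Book value $72,065.
Year 6: DB = ⌊$72,065 × 200%/9⌋ = $16,014; SL = ⌊$55,065/4⌋ = $13,766 → take DB $16,014. Book value $56,051.
Year 7: DB = ⌊$56,051 × 200%/9⌋ = $12,455; SL = ⌊$39,051/3⌋ = $13,017 → take SL $13,017. Book value $43,034.
Year 8: DB = ⌊$43,034 × 200%/9⌋ = $9,563; SL = ⌊$26,034/2⌋ = $13,017 → take SL $13,017. Book value $30,017.

$13,017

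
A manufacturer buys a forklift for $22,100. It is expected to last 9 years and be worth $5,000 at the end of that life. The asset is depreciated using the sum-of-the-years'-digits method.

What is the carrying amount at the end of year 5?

$8,800

Depreciable base = $22,100 − $5,000 = $17,100.
Sum of the years' digits = 9+8+7+6+5+4+3+2+1 = 45.
Year 1: $17,100 × 9/45 = $3,420. Book value $18,680.
Year 2: $17,100 × 8/45 = $3,040. Book value $15,640.
Year 3: $17,100 × 7/45 = $2,660. Book value $12,980.
Year 4: $17,100 × 6/45 = $2,280. Book value $10,700.
Year 5: $17,100 × 5/45 = $1,900. Book value $8,800.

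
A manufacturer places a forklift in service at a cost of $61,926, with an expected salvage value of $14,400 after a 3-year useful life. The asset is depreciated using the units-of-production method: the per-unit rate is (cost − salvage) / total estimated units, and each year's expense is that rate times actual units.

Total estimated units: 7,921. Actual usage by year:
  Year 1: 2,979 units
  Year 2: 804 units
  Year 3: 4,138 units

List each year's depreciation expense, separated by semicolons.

$17,874; $4,824; $24,828

Depreciable base = $61,926 − $14,400 = $47,526.
Rate = $47,526 / 7,921 units = $6 per unit.
Year 1: 2,979 × $6 = $17,874. Book value $44,052.
Year 2: 804 × $6 = $4,824. Book value $39,228.
Year 3: 4,138 × $6 = $24,828. Book value $14,400.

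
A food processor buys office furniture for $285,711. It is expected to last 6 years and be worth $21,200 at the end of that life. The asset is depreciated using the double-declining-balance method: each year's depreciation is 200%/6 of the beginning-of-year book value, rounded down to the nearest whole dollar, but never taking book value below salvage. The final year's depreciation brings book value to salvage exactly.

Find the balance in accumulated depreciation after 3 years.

$201,055

Depreciable base = $285,711 − $21,200 = $264,511.
Year 1: ⌊$285,711 × 200%/6⌋ = $95,237. Book value $190,474.
Year 2: ⌊$190,474 × 200%/6⌋ = $63,491. Book value $126,983.
Year 3: ⌊$126,983 × 200%/6⌋ = $42,327. Book value $84,656.
Accumulated through year 3 = $285,711 − $84,656 = $201,055.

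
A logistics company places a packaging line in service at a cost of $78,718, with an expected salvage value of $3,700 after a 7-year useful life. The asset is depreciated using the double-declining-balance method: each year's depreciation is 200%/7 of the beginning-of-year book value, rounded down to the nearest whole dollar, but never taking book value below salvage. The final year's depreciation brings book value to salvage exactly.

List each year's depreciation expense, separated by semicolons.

$22,490; $16,065; $11,475; $8,196; $5,854; $4,182; $6,756

Depreciable base = $78,718 − $3,700 = $75,018.
Year 1: ⌊$78,718 × 200%/7⌋ = $22,490. Book value $56,228.
Year 2: ⌊$56,228 × 200%/7⌋ = $16,065. Book value $40,163.
Year 3: ⌊$40,163 × 200%/7⌋ = $11,475. Book value $28,688.
Year 4: ⌊$28,688 × 200%/7⌋ = $8,196. Book value $20,492.
Year 5: ⌊$20,492 × 200%/7⌋ = $5,854. Book value $14,638.
Year 6: ⌊$14,638 × 200%/7⌋ = $4,182. Book value $10,456.
Year 7 (final): $10,456 − $3,700 = $6,756. Book value $3,700.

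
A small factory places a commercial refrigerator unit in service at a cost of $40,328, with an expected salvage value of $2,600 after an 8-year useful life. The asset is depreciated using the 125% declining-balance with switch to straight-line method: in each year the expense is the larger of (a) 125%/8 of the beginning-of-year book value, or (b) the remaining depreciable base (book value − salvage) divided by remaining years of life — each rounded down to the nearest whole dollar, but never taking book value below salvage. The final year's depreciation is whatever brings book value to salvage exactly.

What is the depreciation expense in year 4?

Depreciable base = $40,328 − $2,600 = $37,728.
Year 1: DB = ⌊$40,328 × 125%/8⌋ = $6,301; SL = ⌊$37,728/8⌋ = $4,716 → take DB $6,301. Book value $34,027.
Year 2: DB = ⌊$34,027 × 125%/8⌋ = $5,316; SL = ⌊$31,427/7⌋ = $4,489 → take DB $5,316. Book value $28,711.
Year 3: DB = ⌊$28,711 × 125%/8⌋ = $4,486; SL = ⌊$26,111/6⌋ = $4,351 → take DB $4,486. Book value $24,225.
Year 4: DB = ⌊$24,225 × 125%/8⌋ = $3,785; SL = ⌊$21,625/5⌋ = $4,325 → take SL $4,325. Book value $19,900.

$4,325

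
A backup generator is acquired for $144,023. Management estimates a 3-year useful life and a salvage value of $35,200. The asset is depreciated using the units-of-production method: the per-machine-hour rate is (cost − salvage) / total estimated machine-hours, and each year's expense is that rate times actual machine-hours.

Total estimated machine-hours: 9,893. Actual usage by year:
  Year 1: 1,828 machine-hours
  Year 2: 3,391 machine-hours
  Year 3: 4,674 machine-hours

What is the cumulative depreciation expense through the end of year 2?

Depreciable base = $144,023 − $35,200 = $108,823.
Rate = $108,823 / 9,893 machine-hours = $11 per machine-hour.
Year 1: 1,828 × $11 = $20,108. Book value $123,915.
Year 2: 3,391 × $11 = $37,301. Book value $86,614.
Accumulated through year 2 = $144,023 − $86,614 = $57,409.

$57,409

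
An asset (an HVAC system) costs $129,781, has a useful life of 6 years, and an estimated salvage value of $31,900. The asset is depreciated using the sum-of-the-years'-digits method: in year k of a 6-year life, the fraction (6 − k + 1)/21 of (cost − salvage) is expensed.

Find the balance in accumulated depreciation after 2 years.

Depreciable base = $129,781 − $31,900 = $97,881.
Sum of the years' digits = 6+5+4+3+2+1 = 21.
Year 1: $97,881 × 6/21 = $27,966. Book value $101,815.
Year 2: $97,881 × 5/21 = $23,305. Book value $78,510.
Accumulated through year 2 = $129,781 − $78,510 = $51,271.

$51,271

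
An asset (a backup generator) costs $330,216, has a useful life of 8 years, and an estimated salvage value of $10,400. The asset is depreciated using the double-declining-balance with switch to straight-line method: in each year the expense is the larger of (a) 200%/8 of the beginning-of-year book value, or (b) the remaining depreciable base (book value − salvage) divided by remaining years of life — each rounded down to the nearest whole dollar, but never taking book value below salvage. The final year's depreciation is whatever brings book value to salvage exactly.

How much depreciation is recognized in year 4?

$34,827

Depreciable base = $330,216 − $10,400 = $319,816.
Year 1: DB = ⌊$330,216 × 200%/8⌋ = $82,554; SL = ⌊$319,816/8⌋ = $39,977 → take DB $82,554. Book value $247,662.
Year 2: DB = ⌊$247,662 × 200%/8⌋ = $61,915; SL = ⌊$237,262/7⌋ = $33,894 → take DB $61,915. Book value $185,747.
Year 3: DB = ⌊$185,747 × 200%/8⌋ = $46,436; SL = ⌊$175,347/6⌋ = $29,224 → take DB $46,436. Book value $139,311.
Year 4: DB = ⌊$139,311 × 200%/8⌋ = $34,827; SL = ⌊$128,911/5⌋ = $25,782 → take DB $34,827. Book value $104,484.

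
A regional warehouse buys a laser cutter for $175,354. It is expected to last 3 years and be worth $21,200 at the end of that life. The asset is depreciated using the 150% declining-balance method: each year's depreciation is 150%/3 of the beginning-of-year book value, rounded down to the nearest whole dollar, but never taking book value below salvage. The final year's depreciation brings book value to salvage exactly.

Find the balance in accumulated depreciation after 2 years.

$131,515

Depreciable base = $175,354 − $21,200 = $154,154.
Year 1: ⌊$175,354 × 150%/3⌋ = $87,677. Book value $87,677.
Year 2: ⌊$87,677 × 150%/3⌋ = $43,838. Book value $43,839.
Accumulated through year 2 = $175,354 − $43,839 = $131,515.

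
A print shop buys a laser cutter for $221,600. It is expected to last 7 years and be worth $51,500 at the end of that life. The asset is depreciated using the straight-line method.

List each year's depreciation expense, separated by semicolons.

$24,300; $24,300; $24,300; $24,300; $24,300; $24,300; $24,300

Depreciable base = $221,600 − $51,500 = $170,100.
Annual expense = $170,100 / 7 = $24,300.
End of year 1: book value $197,300.
End of year 2: book value $173,000.
End of year 3: book value $148,700.
End of year 4: book value $124,400.
End of year 5: book value $100,100.
End of year 6: book value $75,800.
End of year 7: book value $51,500.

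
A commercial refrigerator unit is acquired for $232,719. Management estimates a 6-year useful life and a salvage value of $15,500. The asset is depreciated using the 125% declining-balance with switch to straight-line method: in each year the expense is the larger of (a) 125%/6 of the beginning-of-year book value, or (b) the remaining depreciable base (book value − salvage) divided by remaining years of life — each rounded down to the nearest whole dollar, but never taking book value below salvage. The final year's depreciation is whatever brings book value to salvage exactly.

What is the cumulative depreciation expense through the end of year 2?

Depreciable base = $232,719 − $15,500 = $217,219.
Year 1: DB = ⌊$232,719 × 125%/6⌋ = $48,483; SL = ⌊$217,219/6⌋ = $36,203 → take DB $48,483. Book value $184,236.
Year 2: DB = ⌊$184,236 × 125%/6⌋ = $38,382; SL = ⌊$168,736/5⌋ = $33,747 → take DB $38,382. Book value $145,854.
Accumulated through year 2 = $232,719 − $145,854 = $86,865.

$86,865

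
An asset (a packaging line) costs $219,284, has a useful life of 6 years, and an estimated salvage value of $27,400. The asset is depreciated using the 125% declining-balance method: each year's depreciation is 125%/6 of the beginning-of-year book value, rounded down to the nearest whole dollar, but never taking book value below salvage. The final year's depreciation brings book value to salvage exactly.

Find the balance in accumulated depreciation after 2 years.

$81,850

Depreciable base = $219,284 − $27,400 = $191,884.
Year 1: ⌊$219,284 × 125%/6⌋ = $45,684. Book value $173,600.
Year 2: ⌊$173,600 × 125%/6⌋ = $36,166. Book value $137,434.
Accumulated through year 2 = $219,284 − $137,434 = $81,850.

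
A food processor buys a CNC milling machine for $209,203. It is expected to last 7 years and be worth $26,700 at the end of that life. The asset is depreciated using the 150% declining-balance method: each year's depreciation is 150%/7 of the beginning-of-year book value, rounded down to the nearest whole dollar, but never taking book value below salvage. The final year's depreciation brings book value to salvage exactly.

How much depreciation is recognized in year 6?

$13,424

Depreciable base = $209,203 − $26,700 = $182,503.
Year 1: ⌊$209,203 × 150%/7⌋ = $44,829. Book value $164,374.
Year 2: ⌊$164,374 × 150%/7⌋ = $35,223. Book value $129,151.
Year 3: ⌊$129,151 × 150%/7⌋ = $27,675. Book value $101,476.
Year 4: ⌊$101,476 × 150%/7⌋ = $21,744. Book value $79,732.
Year 5: ⌊$79,732 × 150%/7⌋ = $17,085. Book value $62,647.
Year 6: ⌊$62,647 × 150%/7⌋ = $13,424. Book value $49,223.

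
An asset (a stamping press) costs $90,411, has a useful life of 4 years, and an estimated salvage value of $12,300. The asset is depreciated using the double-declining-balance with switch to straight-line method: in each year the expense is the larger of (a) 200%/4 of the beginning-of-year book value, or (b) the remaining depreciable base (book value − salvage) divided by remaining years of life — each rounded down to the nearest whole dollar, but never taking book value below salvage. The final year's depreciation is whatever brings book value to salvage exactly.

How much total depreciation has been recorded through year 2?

Depreciable base = $90,411 − $12,300 = $78,111.
Year 1: DB = ⌊$90,411 × 200%/4⌋ = $45,205; SL = ⌊$78,111/4⌋ = $19,527 → take DB $45,205. Book value $45,206.
Year 2: DB = ⌊$45,206 × 200%/4⌋ = $22,603; SL = ⌊$32,906/3⌋ = $10,968 → take DB $22,603. Book value $22,603.
Accumulated through year 2 = $90,411 − $22,603 = $67,808.

$67,808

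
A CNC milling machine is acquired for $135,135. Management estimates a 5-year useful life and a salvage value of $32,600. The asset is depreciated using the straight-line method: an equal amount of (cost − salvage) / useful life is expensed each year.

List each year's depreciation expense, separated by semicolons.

$20,507; $20,507; $20,507; $20,507; $20,507

Depreciable base = $135,135 − $32,600 = $102,535.
Annual expense = $102,535 / 5 = $20,507.
End of year 1: book value $114,628.
End of year 2: book value $94,121.
End of year 3: book value $73,614.
End of year 4: book value $53,107.
End of year 5: book value $32,600.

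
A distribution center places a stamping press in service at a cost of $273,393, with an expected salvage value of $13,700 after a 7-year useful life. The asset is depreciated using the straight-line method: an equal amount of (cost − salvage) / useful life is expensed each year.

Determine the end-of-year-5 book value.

Depreciable base = $273,393 − $13,700 = $259,693.
Annual expense = $259,693 / 7 = $37,099.
End of year 1: book value $236,294.
End of year 2: book value $199,195.
End of year 3: book value $162,096.
End of year 4: book value $124,997.
End of year 5: book value $87,898.

$87,898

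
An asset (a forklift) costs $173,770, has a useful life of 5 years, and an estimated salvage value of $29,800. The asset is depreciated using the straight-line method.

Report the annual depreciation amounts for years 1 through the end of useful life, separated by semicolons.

Depreciable base = $173,770 − $29,800 = $143,970.
Annual expense = $143,970 / 5 = $28,794.
End of year 1: book value $144,976.
End of year 2: book value $116,182.
End of year 3: book value $87,388.
End of year 4: book value $58,594.
End of year 5: book value $29,800.

$28,794; $28,794; $28,794; $28,794; $28,794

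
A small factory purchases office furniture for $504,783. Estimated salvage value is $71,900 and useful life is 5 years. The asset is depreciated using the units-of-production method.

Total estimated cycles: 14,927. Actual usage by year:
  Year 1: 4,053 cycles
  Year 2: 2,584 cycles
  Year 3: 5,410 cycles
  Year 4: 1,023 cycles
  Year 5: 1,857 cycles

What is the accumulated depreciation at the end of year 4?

Depreciable base = $504,783 − $71,900 = $432,883.
Rate = $432,883 / 14,927 cycles = $29 per cycle.
Year 1: 4,053 × $29 = $117,537. Book value $387,246.
Year 2: 2,584 × $29 = $74,936. Book value $312,310.
Year 3: 5,410 × $29 = $156,890. Book value $155,420.
Year 4: 1,023 × $29 = $29,667. Book value $125,753.
Accumulated through year 4 = $504,783 − $125,753 = $379,030.

$379,030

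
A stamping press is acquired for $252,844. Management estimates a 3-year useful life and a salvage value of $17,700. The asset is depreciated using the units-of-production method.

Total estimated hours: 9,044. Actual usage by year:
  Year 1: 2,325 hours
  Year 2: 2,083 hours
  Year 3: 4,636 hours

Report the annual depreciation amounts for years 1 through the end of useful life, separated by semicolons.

Depreciable base = $252,844 − $17,700 = $235,144.
Rate = $235,144 / 9,044 hours = $26 per hour.
Year 1: 2,325 × $26 = $60,450. Book value $192,394.
Year 2: 2,083 × $26 = $54,158. Book value $138,236.
Year 3: 4,636 × $26 = $120,536. Book value $17,700.

$60,450; $54,158; $120,536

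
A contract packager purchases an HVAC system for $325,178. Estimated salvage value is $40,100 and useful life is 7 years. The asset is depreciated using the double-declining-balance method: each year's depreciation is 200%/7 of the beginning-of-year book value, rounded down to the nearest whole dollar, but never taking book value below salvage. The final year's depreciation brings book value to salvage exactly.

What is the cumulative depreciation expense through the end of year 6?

$281,990

Depreciable base = $325,178 − $40,100 = $285,078.
Year 1: ⌊$325,178 × 200%/7⌋ = $92,908. Book value $232,270.
Year 2: ⌊$232,270 × 200%/7⌋ = $66,362. Book value $165,908.
Year 3: ⌊$165,908 × 200%/7⌋ = $47,402. Book value $118,506.
Year 4: ⌊$118,506 × 200%/7⌋ = $33,858. Book value $84,648.
Year 5: ⌊$84,648 × 200%/7⌋ = $24,185. Book value $60,463.
Year 6: ⌊$60,463 × 200%/7⌋ = $17,275. Book value $43,188.
Accumulated through year 6 = $325,178 − $43,188 = $281,990.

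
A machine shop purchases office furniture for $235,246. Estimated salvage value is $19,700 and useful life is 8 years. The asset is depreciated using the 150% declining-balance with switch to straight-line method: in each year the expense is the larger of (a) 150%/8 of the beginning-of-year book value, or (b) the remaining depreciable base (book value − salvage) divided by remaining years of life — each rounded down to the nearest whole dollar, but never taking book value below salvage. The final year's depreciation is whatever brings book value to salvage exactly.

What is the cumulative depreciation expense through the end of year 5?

$153,428

Depreciable base = $235,246 − $19,700 = $215,546.
Year 1: DB = ⌊$235,246 × 150%/8⌋ = $44,108; SL = ⌊$215,546/8⌋ = $26,943 → take DB $44,108. Book value $191,138.
Year 2: DB = ⌊$191,138 × 150%/8⌋ = $35,838; SL = ⌊$171,438/7⌋ = $24,491 → take DB $35,838. Book value $155,300.
Year 3: DB = ⌊$155,300 × 150%/8⌋ = $29,118; SL = ⌊$135,600/6⌋ = $22,600 → take DB $29,118. Book value $126,182.
Year 4: DB = ⌊$126,182 × 150%/8⌋ = $23,659; SL = ⌊$106,482/5⌋ = $21,296 → take DB $23,659. Book value $102,523.
Year 5: DB = ⌊$102,523 × 150%/8⌋ = $19,223; SL = ⌊$82,823/4⌋ = $20,705 → take SL $20,705. Book value $81,818.
Accumulated through year 5 = $235,246 − $81,818 = $153,428.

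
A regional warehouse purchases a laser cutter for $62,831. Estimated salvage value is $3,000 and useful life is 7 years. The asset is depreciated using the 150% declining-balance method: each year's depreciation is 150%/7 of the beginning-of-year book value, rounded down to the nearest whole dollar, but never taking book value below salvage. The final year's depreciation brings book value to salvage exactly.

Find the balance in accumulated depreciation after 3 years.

$32,353

Depreciable base = $62,831 − $3,000 = $59,831.
Year 1: ⌊$62,831 × 150%/7⌋ = $13,463. Book value $49,368.
Year 2: ⌊$49,368 × 150%/7⌋ = $10,578. Book value $38,790.
Year 3: ⌊$38,790 × 150%/7⌋ = $8,312. Book value $30,478.
Accumulated through year 3 = $62,831 − $30,478 = $32,353.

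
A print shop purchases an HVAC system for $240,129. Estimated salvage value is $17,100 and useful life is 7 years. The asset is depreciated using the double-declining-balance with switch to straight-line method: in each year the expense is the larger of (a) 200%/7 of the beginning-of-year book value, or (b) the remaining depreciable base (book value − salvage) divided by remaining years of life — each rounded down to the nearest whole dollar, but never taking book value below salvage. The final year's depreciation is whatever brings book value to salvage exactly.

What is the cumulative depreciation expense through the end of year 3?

Depreciable base = $240,129 − $17,100 = $223,029.
Year 1: DB = ⌊$240,129 × 200%/7⌋ = $68,608; SL = ⌊$223,029/7⌋ = $31,861 → take DB $68,608. Book value $171,521.
Year 2: DB = ⌊$171,521 × 200%/7⌋ = $49,006; SL = ⌊$154,421/6⌋ = $25,736 → take DB $49,006. Book value $122,515.
Year 3: DB = ⌊$122,515 × 200%/7⌋ = $35,004; SL = ⌊$105,415/5⌋ = $21,083 → take DB $35,004. Book value $87,511.
Accumulated through year 3 = $240,129 − $87,511 = $152,618.

$152,618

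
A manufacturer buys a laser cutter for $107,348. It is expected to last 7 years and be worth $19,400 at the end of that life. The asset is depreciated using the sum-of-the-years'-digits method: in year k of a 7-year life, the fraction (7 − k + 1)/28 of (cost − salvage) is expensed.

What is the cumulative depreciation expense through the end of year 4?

Depreciable base = $107,348 − $19,400 = $87,948.
Sum of the years' digits = 7+6+5+4+3+2+1 = 28.
Year 1: $87,948 × 7/28 = $21,987. Book value $85,361.
Year 2: $87,948 × 6/28 = $18,846. Book value $66,515.
Year 3: $87,948 × 5/28 = $15,705. Book value $50,810.
Year 4: $87,948 × 4/28 = $12,564. Book value $38,246.
Accumulated through year 4 = $107,348 − $38,246 = $69,102.

$69,102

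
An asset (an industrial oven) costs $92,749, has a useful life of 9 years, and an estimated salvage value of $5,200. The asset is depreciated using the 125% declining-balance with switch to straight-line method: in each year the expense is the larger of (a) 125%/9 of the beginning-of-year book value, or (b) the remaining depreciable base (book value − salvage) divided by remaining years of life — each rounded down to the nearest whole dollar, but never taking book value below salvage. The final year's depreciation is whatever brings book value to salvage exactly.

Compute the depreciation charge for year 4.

Depreciable base = $92,749 − $5,200 = $87,549.
Year 1: DB = ⌊$92,749 × 125%/9⌋ = $12,881; SL = ⌊$87,549/9⌋ = $9,727 → take DB $12,881. Book value $79,868.
Year 2: DB = ⌊$79,868 × 125%/9⌋ = $11,092; SL = ⌊$74,668/8⌋ = $9,333 → take DB $11,092. Book value $68,776.
Year 3: DB = ⌊$68,776 × 125%/9⌋ = $9,552; SL = ⌊$63,576/7⌋ = $9,082 → take DB $9,552. Book value $59,224.
Year 4: DB = ⌊$59,224 × 125%/9⌋ = $8,225; SL = ⌊$54,024/6⌋ = $9,004 → take SL $9,004. Book value $50,220.

$9,004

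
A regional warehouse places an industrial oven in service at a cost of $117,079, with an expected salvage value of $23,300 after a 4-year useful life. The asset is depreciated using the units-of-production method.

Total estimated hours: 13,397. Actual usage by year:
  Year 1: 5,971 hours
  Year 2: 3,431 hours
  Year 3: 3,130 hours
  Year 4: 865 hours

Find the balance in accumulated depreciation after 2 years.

$65,814

Depreciable base = $117,079 − $23,300 = $93,779.
Rate = $93,779 / 13,397 hours = $7 per hour.
Year 1: 5,971 × $7 = $41,797. Book value $75,282.
Year 2: 3,431 × $7 = $24,017. Book value $51,265.
Accumulated through year 2 = $117,079 − $51,265 = $65,814.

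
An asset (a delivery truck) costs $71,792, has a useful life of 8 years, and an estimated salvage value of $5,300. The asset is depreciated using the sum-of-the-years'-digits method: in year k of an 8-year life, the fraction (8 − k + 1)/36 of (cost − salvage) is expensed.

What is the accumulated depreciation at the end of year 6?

$60,951

Depreciable base = $71,792 − $5,300 = $66,492.
Sum of the years' digits = 8+7+6+5+4+3+2+1 = 36.
Year 1: $66,492 × 8/36 = $14,776. Book value $57,016.
Year 2: $66,492 × 7/36 = $12,929. Book value $44,087.
Year 3: $66,492 × 6/36 = $11,082. Book value $33,005.
Year 4: $66,492 × 5/36 = $9,235. Book value $23,770.
Year 5: $66,492 × 4/36 = $7,388. Book value $16,382.
Year 6: $66,492 × 3/36 = $5,541. Book value $10,841.
Accumulated through year 6 = $71,792 − $10,841 = $60,951.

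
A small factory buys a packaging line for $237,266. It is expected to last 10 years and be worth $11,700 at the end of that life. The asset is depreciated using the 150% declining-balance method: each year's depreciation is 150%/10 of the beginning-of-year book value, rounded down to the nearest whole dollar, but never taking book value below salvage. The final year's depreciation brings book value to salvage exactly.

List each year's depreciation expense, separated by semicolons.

$35,589; $30,251; $25,713; $21,856; $18,578; $15,791; $13,423; $11,409; $9,698; $43,258

Depreciable base = $237,266 − $11,700 = $225,566.
Year 1: ⌊$237,266 × 150%/10⌋ = $35,589. Book value $201,677.
Year 2: ⌊$201,677 × 150%/10⌋ = $30,251. Book value $171,426.
Year 3: ⌊$171,426 × 150%/10⌋ = $25,713. Book value $145,713.
Year 4: ⌊$145,713 × 150%/10⌋ = $21,856. Book value $123,857.
Year 5: ⌊$123,857 × 150%/10⌋ = $18,578. Book value $105,279.
Year 6: ⌊$105,279 × 150%/10⌋ = $15,791. Book value $89,488.
Year 7: ⌊$89,488 × 150%/10⌋ = $13,423. Book value $76,065.
Year 8: ⌊$76,065 × 150%/10⌋ = $11,409. Book value $64,656.
Year 9: ⌊$64,656 × 150%/10⌋ = $9,698. Book value $54,958.
Year 10 (final): $54,958 − $11,700 = $43,258. Book value $11,700.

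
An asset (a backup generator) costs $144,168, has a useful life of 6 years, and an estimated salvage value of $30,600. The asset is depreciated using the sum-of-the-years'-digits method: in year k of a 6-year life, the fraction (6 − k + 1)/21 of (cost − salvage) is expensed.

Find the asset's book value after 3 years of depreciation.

Depreciable base = $144,168 − $30,600 = $113,568.
Sum of the years' digits = 6+5+4+3+2+1 = 21.
Year 1: $113,568 × 6/21 = $32,448. Book value $111,720.
Year 2: $113,568 × 5/21 = $27,040. Book value $84,680.
Year 3: $113,568 × 4/21 = $21,632. Book value $63,048.

$63,048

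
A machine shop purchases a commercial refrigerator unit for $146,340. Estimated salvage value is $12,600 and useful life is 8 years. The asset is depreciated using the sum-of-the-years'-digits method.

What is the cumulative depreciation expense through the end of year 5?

$111,450

Depreciable base = $146,340 − $12,600 = $133,740.
Sum of the years' digits = 8+7+6+5+4+3+2+1 = 36.
Year 1: $133,740 × 8/36 = $29,720. Book value $116,620.
Year 2: $133,740 × 7/36 = $26,005. Book value $90,615.
Year 3: $133,740 × 6/36 = $22,290. Book value $68,325.
Year 4: $133,740 × 5/36 = $18,575. Book value $49,750.
Year 5: $133,740 × 4/36 = $14,860. Book value $34,890.
Accumulated through year 5 = $146,340 − $34,890 = $111,450.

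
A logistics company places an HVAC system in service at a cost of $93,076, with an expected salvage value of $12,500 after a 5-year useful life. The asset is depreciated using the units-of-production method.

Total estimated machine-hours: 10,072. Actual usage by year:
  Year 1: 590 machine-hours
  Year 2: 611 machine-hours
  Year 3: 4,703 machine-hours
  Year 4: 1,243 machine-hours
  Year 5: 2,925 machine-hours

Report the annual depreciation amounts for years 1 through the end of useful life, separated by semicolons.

Depreciable base = $93,076 − $12,500 = $80,576.
Rate = $80,576 / 10,072 machine-hours = $8 per machine-hour.
Year 1: 590 × $8 = $4,720. Book value $88,356.
Year 2: 611 × $8 = $4,888. Book value $83,468.
Year 3: 4,703 × $8 = $37,624. Book value $45,844.
Year 4: 1,243 × $8 = $9,944. Book value $35,900.
Year 5: 2,925 × $8 = $23,400. Book value $12,500.

$4,720; $4,888; $37,624; $9,944; $23,400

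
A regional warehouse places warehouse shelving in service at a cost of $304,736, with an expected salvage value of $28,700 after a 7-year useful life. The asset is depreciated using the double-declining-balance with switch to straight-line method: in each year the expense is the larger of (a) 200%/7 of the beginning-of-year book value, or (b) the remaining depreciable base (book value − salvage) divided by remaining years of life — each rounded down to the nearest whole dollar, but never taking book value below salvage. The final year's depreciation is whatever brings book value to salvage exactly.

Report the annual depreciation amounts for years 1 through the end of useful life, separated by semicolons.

$87,067; $62,191; $44,422; $31,730; $22,664; $16,189; $11,773

Depreciable base = $304,736 − $28,700 = $276,036.
Year 1: DB = ⌊$304,736 × 200%/7⌋ = $87,067; SL = ⌊$276,036/7⌋ = $39,433 → take DB $87,067. Book value $217,669.
Year 2: DB = ⌊$217,669 × 200%/7⌋ = $62,191; SL = ⌊$188,969/6⌋ = $31,494 → take DB $62,191. Book value $155,478.
Year 3: DB = ⌊$155,478 × 200%/7⌋ = $44,422; SL = ⌊$126,778/5⌋ = $25,355 → take DB $44,422. Book value $111,056.
Year 4: DB = ⌊$111,056 × 200%/7⌋ = $31,730; SL = ⌊$82,356/4⌋ = $20,589 → take DB $31,730. Book value $79,326.
Year 5: DB = ⌊$79,326 × 200%/7⌋ = $22,664; SL = ⌊$50,626/3⌋ = $16,875 → take DB $22,664. Book value $56,662.
Year 6: DB = ⌊$56,662 × 200%/7⌋ = $16,189; SL = ⌊$27,962/2⌋ = $13,981 → take DB $16,189. Book value $40,473.
Year 7 (final): $40,473 − $28,700 = $11,773. Book value $28,700.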